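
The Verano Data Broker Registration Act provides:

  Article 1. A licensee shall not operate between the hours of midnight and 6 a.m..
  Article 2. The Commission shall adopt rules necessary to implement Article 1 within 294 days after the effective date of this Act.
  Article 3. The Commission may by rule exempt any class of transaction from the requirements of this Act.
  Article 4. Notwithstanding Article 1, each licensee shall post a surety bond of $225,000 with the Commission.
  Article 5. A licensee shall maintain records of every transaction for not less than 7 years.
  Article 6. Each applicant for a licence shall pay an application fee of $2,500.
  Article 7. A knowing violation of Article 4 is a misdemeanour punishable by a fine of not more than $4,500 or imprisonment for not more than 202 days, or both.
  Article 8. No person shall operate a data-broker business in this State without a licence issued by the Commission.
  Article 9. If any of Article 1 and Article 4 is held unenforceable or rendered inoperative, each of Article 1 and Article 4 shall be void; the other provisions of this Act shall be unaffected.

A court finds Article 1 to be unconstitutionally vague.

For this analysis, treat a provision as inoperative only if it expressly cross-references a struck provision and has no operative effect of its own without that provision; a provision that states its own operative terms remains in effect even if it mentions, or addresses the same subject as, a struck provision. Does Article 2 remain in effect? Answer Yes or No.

Article 1 is struck. Article 2 operates only by reference to Article 1, so it falls with Article 1. Article 9 declares Article 1 and Article 4 mutually dependent; since one of them has fallen, all of them are of no effect. That brings down Article 4 as well. Article 7 in turn depends solely on a provision now struck and likewise falls. The remainder continues in force under Article 9. That leaves Article 3, Article 5, Article 6, Article 8, and Article 9 in effect. Article 2 is among the inoperative provisions, so the answer is no.

No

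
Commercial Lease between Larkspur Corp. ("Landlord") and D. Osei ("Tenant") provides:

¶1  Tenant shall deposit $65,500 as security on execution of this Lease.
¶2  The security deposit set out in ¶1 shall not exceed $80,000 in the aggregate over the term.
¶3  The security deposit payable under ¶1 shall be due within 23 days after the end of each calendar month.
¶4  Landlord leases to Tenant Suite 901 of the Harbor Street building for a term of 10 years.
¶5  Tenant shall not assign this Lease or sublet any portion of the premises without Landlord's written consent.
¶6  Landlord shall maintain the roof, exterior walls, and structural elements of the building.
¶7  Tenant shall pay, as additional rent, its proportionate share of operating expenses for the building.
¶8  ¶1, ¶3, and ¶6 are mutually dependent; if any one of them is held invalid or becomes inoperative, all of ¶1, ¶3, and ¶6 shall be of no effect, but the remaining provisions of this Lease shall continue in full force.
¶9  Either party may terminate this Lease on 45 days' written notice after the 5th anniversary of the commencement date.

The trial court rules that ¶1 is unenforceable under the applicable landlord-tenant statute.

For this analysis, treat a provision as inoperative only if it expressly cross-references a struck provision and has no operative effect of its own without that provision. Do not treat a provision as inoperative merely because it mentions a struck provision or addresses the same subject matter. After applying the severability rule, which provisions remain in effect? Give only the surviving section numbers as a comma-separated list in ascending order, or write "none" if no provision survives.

4, 5, 7, 8, 9

¶1 is struck. ¶2 operates only by reference to ¶1, so it falls with ¶1. The whole of ¶3 is the payment deadline for the security deposit, defined by reference to ¶1, so ¶3 cannot stand once ¶1 is removed. ¶8 declares ¶1, ¶3, and ¶6 mutually dependent; since one of them has fallen, all of them are of no effect. That brings down ¶6 as well. The remainder continues in force under ¶8. That leaves ¶4, ¶5, ¶7, ¶8, and ¶9 in effect.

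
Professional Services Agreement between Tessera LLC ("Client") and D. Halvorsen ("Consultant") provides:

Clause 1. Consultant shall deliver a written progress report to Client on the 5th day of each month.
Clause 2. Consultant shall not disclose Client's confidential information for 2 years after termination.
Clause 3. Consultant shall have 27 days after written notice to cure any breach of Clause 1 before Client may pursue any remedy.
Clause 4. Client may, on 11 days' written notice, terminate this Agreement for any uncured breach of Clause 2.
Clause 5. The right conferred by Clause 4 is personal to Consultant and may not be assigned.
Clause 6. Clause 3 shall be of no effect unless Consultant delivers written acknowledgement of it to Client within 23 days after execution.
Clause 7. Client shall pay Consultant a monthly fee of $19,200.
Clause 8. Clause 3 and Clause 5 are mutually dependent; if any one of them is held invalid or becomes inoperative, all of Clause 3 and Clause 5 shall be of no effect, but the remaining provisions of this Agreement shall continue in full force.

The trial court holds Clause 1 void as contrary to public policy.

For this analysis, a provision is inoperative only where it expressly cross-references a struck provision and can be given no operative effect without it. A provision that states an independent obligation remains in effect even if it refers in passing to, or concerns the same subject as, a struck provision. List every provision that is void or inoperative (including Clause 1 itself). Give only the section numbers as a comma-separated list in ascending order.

Clause 1 is struck. Clause 3 has no operative effect of its own apart from Clause 1 and is therefore inoperative. Clause 6 merely fixes the acknowledgement condition for Clause 3; with Clause 3 gone it has nothing to operate on and falls away. Clause 8 declares Clause 3 and Clause 5 mutually dependent; since one of them has fallen, all of them are of no effect. That brings down Clause 5 as well. The remainder continues in force under Clause 8. Clause 2, Clause 4, Clause 7, and Clause 8 remain in effect.

1, 3, 5, 6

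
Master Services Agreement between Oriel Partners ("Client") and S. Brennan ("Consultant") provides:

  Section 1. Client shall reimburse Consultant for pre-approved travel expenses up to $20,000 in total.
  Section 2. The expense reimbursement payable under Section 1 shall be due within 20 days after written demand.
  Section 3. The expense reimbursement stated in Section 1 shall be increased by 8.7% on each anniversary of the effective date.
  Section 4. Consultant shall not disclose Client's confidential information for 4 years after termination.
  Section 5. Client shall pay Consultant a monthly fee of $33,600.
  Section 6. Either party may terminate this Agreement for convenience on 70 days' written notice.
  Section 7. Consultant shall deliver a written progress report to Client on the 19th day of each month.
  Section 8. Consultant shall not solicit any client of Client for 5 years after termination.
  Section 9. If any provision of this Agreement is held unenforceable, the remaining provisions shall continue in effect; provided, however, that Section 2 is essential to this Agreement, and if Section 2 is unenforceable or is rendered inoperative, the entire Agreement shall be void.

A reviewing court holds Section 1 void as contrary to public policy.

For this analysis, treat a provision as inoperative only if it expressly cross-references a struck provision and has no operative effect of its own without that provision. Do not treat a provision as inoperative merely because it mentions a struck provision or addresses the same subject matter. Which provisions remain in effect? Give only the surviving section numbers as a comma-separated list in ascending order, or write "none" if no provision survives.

none

Section 1 is struck. The whole of Section 2 is the payment deadline for the expense reimbursement, defined by reference to Section 1, so Section 2 cannot stand once Section 1 is removed. Section 3 has no operative effect of its own apart from Section 1 and is therefore inoperative. Section 9 makes Section 2 an essential term, and Section 2 has been rendered inoperative by the cascade; under Section 9, the entire Agreement is therefore void. No provision of the Agreement survives.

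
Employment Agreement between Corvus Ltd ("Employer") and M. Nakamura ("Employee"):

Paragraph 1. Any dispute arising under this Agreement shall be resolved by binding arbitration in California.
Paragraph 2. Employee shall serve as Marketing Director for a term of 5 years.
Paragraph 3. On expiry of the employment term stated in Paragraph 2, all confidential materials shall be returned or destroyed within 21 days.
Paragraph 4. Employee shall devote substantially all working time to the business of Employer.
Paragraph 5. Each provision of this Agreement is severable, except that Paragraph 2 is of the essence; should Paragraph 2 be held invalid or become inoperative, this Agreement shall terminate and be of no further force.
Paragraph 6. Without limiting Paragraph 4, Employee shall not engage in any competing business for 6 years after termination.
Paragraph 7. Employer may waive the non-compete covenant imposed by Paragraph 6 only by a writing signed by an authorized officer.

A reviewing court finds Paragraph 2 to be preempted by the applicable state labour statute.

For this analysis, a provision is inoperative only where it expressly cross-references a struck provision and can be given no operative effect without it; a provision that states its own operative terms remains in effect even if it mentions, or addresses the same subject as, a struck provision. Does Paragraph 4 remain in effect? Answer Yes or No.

Paragraph 2 is struck. Paragraph 3 has no operative effect of its own apart from Paragraph 2 and is therefore inoperative. Paragraph 5 makes Paragraph 2 an essential term, and Paragraph 2 is the provision held invalid; under Paragraph 5, the entire Agreement is therefore void. No provision of the Agreement survives. Paragraph 4 is among the inoperative provisions, so the answer is no.

No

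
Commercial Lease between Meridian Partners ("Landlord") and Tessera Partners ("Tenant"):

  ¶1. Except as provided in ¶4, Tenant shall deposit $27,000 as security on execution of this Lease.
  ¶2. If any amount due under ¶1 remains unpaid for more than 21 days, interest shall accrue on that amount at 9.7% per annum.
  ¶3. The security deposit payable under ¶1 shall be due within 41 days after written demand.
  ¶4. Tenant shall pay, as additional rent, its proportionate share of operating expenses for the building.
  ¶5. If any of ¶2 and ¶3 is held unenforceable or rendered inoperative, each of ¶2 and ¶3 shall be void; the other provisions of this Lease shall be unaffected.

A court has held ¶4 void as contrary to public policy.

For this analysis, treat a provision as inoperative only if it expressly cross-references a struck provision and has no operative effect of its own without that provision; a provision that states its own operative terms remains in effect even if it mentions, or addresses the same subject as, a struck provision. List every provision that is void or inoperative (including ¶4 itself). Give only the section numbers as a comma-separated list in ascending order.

¶4 is struck. ¶1 mentions ¶4 but its own obligation stands independently of ¶4, so ¶1 is not affected. Nothing else in the Lease is defined by reference to ¶4. ¶5 ties ¶2 and ¶3 together, but none of those is affected here; the remaining provisions continue in force under ¶5. ¶1, ¶2, ¶3, and ¶5 remain in effect.

4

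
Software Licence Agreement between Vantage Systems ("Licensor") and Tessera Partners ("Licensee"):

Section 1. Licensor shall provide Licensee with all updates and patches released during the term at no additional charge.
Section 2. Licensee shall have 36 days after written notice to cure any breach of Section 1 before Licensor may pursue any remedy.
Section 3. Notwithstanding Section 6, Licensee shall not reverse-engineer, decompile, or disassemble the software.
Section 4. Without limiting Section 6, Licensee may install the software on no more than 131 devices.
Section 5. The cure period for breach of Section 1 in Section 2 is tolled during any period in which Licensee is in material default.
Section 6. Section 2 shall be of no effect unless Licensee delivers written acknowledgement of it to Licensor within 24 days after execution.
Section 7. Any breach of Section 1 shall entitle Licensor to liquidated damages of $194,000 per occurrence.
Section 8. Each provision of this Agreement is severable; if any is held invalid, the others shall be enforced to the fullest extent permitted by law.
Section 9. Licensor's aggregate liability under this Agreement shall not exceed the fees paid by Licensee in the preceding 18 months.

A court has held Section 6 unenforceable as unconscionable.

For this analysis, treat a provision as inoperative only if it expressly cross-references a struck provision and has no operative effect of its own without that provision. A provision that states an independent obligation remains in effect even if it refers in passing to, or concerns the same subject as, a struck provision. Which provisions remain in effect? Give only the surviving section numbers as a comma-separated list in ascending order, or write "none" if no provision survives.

1, 2, 3, 4, 5, 7, 8, 9

Section 6 is struck. Although Section 3 refers to Section 6, its operative terms do not depend on Section 6, so it remains in effect. Section 4 mentions Section 6 but its own obligation stands independently of Section 6, so Section 4 is not affected. Nothing else in the Agreement is defined by reference to Section 6. Under the severability clause in Section 8, the remaining provisions continue in force. Section 1, Section 2, Section 3, Section 4, Section 5, Section 7, Section 8, and Section 9 remain in effect.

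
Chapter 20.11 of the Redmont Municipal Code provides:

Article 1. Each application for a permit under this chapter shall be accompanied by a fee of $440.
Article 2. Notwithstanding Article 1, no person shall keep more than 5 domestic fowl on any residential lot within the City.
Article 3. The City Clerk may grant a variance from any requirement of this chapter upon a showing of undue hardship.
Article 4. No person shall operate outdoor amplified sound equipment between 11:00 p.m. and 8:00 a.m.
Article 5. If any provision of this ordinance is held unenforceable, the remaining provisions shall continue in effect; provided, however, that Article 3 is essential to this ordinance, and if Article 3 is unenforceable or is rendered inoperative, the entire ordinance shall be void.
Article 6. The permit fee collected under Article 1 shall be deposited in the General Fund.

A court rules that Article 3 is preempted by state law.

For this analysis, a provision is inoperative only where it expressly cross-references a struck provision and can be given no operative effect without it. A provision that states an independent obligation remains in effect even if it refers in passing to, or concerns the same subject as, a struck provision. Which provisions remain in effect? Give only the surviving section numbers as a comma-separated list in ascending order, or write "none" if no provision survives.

none

Article 3 is struck. No other provision's operative terms depend on Article 3. Article 5 makes Article 3 an essential term, and Article 3 is the provision held invalid; under Article 5, the entire ordinance is therefore void. No provision of the ordinance survives.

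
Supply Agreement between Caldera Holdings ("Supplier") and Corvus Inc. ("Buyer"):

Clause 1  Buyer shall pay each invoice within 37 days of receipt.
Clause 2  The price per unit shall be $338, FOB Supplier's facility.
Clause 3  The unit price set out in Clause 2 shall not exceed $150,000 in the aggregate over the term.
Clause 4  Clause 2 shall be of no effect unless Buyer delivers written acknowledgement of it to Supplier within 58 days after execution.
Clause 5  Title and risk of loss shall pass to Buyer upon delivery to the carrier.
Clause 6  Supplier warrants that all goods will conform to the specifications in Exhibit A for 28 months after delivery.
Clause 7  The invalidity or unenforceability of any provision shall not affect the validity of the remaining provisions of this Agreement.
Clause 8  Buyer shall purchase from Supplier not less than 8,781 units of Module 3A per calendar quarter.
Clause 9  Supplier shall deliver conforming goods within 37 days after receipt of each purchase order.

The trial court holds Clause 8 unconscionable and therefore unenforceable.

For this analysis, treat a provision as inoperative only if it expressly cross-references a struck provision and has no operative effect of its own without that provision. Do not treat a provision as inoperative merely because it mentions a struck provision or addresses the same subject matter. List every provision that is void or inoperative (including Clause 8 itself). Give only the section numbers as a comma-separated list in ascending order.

8

Clause 8 is struck. Nothing else in the Agreement is defined by reference to Clause 8. Clause 7 is a severability clause and preserves every provision that can still be given independent effect. The provisions still in force are Clause 1, Clause 2, Clause 3, Clause 4, Clause 5, Clause 6, Clause 7, and Clause 9.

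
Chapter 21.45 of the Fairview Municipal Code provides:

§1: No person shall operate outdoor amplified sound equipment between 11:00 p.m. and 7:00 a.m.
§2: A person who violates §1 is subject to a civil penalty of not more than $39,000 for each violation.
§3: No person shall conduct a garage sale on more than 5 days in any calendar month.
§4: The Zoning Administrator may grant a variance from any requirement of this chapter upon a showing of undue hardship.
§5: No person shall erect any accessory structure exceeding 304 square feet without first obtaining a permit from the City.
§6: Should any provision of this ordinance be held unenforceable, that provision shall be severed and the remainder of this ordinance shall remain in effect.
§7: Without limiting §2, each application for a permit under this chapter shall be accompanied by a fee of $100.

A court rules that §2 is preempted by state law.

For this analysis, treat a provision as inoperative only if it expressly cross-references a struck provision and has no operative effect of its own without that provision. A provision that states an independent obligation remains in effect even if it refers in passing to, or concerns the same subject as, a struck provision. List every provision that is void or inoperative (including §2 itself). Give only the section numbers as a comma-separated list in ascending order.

2

§2 is struck. Although §7 refers to §2, its operative terms do not depend on §2, so it remains in effect. Nothing else in the ordinance is defined by reference to §2. §6 is a severability clause and preserves every provision that can still be given independent effect. §1, §3, §4, §5, §6, and §7 remain in effect.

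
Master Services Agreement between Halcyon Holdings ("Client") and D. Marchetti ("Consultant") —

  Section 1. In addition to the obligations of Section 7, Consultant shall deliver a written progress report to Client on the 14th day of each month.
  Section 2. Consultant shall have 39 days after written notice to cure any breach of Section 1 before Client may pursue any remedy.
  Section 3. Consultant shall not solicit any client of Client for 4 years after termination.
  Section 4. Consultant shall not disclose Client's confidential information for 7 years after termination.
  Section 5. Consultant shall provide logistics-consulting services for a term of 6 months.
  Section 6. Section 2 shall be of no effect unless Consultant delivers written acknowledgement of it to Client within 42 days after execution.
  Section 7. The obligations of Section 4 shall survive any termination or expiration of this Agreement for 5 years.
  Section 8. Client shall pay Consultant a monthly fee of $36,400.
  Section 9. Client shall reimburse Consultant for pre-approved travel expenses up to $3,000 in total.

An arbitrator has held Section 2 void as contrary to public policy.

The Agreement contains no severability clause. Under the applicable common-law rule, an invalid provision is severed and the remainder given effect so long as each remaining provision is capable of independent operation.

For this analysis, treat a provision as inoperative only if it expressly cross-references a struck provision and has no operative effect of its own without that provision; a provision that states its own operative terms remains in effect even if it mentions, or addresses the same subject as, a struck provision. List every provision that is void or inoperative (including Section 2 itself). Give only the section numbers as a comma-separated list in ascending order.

2, 6

Section 2 is struck. Section 6 operates only by reference to Section 2, so it falls with Section 2. Under the stated default rule, only provisions that cannot operate independently fall away; the rest are enforced. That leaves Section 1, Section 3, Section 4, Section 5, Section 7, Section 8, and Section 9 in effect.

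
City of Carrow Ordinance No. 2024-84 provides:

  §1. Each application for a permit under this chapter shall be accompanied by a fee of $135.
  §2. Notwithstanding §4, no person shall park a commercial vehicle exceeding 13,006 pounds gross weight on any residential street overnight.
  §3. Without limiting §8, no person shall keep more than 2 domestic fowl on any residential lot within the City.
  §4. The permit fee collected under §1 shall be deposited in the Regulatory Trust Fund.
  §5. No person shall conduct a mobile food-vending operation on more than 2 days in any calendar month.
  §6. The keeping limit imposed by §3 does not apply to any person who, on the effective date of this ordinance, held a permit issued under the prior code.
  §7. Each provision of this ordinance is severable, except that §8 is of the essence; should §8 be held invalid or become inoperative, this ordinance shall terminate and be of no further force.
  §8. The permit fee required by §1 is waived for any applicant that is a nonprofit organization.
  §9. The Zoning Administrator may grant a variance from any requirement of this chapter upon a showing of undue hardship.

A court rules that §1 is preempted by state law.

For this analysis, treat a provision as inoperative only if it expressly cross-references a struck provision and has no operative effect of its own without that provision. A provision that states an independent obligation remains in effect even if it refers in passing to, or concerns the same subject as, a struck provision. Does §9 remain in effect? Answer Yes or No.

§1 is struck. §4 has no operative effect of its own apart from §1 and is therefore inoperative. §8 operates only by reference to §1, so it falls with §1. §7 makes §8 an essential term, and §8 has been rendered inoperative by the cascade; under §7, the entire ordinance is therefore void. No provision of the ordinance survives. §9 is among the inoperative provisions, so the answer is no.

No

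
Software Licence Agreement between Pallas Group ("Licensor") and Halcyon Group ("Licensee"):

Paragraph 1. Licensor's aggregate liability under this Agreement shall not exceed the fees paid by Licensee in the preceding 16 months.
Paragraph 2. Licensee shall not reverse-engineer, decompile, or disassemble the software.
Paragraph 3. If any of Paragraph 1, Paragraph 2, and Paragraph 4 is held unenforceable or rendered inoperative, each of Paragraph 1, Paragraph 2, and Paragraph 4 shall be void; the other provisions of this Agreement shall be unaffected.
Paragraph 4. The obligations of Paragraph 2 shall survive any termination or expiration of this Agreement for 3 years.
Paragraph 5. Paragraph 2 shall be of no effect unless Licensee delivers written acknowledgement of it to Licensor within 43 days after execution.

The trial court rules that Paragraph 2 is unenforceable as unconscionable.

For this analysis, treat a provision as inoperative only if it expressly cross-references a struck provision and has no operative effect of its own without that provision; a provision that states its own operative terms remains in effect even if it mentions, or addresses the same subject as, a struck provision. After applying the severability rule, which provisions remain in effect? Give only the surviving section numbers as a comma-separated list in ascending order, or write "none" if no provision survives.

Paragraph 2 is struck. The only function of Paragraph 4 is the survival period for Paragraph 2, so it cannot stand once Paragraph 2 is removed. Paragraph 5 operates only by reference to Paragraph 2, so it falls with Paragraph 2. Paragraph 3 declares Paragraph 1, Paragraph 2, and Paragraph 4 mutually dependent; since one of them has fallen, all of them are of no effect. That brings down Paragraph 1 as well. The remainder continues in force under Paragraph 3. Only Paragraph 3 remains in effect.

3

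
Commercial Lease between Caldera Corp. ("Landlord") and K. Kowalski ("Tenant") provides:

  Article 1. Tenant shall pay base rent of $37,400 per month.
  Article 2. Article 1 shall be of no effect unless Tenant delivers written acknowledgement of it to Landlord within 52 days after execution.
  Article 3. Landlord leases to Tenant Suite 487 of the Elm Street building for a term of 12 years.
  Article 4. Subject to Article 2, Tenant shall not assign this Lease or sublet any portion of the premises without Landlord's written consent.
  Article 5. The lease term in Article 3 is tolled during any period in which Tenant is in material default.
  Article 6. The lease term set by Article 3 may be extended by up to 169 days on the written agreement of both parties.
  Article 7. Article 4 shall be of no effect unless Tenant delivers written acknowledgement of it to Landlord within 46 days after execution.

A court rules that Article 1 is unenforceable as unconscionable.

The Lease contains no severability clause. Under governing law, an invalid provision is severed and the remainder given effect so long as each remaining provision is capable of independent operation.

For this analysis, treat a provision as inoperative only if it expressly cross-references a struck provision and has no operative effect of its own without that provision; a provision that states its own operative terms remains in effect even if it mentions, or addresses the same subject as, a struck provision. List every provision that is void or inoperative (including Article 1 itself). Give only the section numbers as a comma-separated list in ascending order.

1, 2

Article 1 is struck. Article 2 operates only by reference to Article 1, so it falls with Article 1. Although Article 4 refers to Article 2, its operative terms do not depend on Article 2, so it remains in effect. With no severability clause, the stated default rule severs what cannot stand and enforces each remaining provision that can operate on its own. That leaves Article 3, Article 4, Article 5, Article 6, and Article 7 in effect.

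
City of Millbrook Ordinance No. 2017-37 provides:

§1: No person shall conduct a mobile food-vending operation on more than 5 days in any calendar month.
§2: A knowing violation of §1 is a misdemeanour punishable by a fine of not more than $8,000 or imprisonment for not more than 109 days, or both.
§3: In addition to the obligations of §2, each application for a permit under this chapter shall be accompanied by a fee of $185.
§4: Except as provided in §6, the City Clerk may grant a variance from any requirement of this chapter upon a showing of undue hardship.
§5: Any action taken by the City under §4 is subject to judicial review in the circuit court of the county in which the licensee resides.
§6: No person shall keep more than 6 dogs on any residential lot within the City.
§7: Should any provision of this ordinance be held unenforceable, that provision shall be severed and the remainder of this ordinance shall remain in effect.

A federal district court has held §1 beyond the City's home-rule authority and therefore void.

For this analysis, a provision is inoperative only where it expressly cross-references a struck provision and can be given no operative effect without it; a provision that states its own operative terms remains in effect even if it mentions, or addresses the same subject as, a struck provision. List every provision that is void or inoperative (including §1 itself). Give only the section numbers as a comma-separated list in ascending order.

§1 is struck. §2 merely fixes the criminal penalty for violating §1; with §1 gone it has nothing to operate on and falls away. §3 mentions §2 but its own obligation stands independently of §2, so §3 is not affected. Under the severability clause in §7, the remaining provisions continue in force. §3, §4, §5, §6, and §7 remain in effect.

1, 2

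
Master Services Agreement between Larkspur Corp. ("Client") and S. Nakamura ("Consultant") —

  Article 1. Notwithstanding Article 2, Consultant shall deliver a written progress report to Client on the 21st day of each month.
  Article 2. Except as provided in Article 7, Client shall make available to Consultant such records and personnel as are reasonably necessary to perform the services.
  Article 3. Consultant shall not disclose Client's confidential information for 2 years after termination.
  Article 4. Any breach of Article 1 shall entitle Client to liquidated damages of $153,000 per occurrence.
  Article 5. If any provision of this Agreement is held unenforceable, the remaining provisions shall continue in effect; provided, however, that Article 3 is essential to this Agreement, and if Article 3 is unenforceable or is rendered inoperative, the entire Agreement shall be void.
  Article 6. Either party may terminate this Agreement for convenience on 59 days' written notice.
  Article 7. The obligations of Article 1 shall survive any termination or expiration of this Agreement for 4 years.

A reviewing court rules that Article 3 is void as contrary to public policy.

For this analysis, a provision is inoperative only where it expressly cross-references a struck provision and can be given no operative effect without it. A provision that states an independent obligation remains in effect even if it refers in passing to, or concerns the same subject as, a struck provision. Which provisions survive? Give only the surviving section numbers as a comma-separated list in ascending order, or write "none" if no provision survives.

Article 3 is struck. No other provision's operative terms depend on Article 3. Article 5 makes Article 3 an essential term, and Article 3 is the provision held invalid; under Article 5, the entire Agreement is therefore void. No provision of the Agreement survives.

none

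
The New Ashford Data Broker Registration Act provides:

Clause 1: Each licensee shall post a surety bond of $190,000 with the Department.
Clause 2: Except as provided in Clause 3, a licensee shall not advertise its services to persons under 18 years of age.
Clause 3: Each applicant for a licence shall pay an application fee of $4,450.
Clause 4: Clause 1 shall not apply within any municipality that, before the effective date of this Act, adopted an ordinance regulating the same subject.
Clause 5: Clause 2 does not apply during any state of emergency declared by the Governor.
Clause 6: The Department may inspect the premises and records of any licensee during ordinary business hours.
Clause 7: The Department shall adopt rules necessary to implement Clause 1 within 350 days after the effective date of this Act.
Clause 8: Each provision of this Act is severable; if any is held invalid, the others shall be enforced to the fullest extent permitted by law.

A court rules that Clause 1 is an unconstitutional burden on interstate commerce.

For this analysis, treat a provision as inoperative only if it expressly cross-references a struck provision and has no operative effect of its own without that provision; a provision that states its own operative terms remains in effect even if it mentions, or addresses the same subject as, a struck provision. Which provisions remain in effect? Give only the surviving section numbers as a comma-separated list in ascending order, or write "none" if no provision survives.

2, 3, 5, 6, 8

Clause 1 is struck. Clause 4 has no operative effect of its own apart from Clause 1 and is therefore inoperative. Clause 7 operates only by reference to Clause 1, so it falls with Clause 1. Clause 8 is a severability clause and preserves every provision that can still be given independent effect. The provisions still in force are Clause 2, Clause 3, Clause 5, Clause 6, and Clause 8.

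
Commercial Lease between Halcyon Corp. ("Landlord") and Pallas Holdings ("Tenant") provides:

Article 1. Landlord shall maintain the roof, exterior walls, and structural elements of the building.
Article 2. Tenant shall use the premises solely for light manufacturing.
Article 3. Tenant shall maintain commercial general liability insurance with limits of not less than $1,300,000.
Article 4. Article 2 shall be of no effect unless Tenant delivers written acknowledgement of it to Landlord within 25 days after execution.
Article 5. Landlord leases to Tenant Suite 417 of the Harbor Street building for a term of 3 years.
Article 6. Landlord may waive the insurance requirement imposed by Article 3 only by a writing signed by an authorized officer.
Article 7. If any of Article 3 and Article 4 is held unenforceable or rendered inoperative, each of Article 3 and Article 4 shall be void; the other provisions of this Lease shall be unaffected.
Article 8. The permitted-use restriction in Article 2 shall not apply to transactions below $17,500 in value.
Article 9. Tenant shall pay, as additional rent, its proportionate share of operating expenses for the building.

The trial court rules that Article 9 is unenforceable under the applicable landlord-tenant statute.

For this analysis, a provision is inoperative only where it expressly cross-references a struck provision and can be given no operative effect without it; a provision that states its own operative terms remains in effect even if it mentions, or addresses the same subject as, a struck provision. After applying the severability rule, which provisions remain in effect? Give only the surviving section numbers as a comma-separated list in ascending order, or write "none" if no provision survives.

Article 9 is struck. Nothing else in the Lease is defined by reference to Article 9. Article 7 ties Article 3 and Article 4 together, but none of those is affected here; the remaining provisions continue in force under Article 7. That leaves Article 1, Article 2, Article 3, Article 4, Article 5, Article 6, Article 7, and Article 8 in effect.

1, 2, 3, 4, 5, 6, 7, 8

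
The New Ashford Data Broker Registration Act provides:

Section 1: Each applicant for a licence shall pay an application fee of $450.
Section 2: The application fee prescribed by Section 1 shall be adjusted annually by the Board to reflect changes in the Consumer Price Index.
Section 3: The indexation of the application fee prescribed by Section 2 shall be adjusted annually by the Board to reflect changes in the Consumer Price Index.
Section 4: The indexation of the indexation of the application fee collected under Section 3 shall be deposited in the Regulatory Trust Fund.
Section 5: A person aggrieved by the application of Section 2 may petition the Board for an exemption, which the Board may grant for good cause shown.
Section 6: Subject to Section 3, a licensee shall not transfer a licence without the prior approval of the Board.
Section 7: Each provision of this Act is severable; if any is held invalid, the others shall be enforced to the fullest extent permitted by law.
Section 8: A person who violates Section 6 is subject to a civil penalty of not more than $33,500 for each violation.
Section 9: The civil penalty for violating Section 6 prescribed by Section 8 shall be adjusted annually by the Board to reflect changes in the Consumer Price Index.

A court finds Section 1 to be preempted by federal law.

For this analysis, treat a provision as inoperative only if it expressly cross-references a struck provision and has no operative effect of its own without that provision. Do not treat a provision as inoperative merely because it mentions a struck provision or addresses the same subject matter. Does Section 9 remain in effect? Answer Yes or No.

Yes

Section 1 is struck. Section 2 does nothing except set the indexation of the application fee by reference to Section 1; with Section 1 gone it has no independent effect and is inoperative. Section 3 has no operative effect of its own apart from Section 2 and is therefore inoperative. Section 5 has no operative effect of its own apart from Section 2 and is therefore inoperative. Section 4 does nothing except set the disposition of the indexation of the indexation of the application fee by reference to Section 3; with Section 3 gone it has no independent effect and is inoperative. Although Section 6 refers to Section 3, its operative terms do not depend on Section 3, so it remains in effect. Under the severability clause in Section 7, the remaining provisions continue in force. The provisions still in force are Section 6, Section 7, Section 8, and Section 9. Section 9 is among the surviving provisions, so the answer is yes.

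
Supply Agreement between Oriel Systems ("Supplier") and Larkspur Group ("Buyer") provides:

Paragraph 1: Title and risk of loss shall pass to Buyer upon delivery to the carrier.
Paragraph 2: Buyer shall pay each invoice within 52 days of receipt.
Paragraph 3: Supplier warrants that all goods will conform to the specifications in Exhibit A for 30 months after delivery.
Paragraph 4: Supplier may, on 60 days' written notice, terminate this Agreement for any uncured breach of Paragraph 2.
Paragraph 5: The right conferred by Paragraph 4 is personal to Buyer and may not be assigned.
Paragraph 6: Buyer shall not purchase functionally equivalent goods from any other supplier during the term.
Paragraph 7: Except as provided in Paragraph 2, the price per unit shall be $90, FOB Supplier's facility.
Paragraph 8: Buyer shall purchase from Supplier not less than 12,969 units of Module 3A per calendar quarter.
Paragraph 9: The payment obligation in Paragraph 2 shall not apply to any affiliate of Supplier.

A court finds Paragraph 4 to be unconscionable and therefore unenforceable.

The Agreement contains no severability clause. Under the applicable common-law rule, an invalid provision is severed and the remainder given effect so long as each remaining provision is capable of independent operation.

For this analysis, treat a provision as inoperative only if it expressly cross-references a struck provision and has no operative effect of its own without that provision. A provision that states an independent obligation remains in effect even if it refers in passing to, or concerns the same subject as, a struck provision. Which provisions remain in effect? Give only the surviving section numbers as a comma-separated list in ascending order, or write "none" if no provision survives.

Paragraph 4 is struck. Paragraph 5 operates only by reference to Paragraph 4, so it falls with Paragraph 4. With no severability clause, the stated default rule severs what cannot stand and enforces each remaining provision that can operate on its own. That leaves Paragraph 1, Paragraph 2, Paragraph 3, Paragraph 6, Paragraph 7, Paragraph 8, and Paragraph 9 in effect.

1, 2, 3, 6, 7, 8, 9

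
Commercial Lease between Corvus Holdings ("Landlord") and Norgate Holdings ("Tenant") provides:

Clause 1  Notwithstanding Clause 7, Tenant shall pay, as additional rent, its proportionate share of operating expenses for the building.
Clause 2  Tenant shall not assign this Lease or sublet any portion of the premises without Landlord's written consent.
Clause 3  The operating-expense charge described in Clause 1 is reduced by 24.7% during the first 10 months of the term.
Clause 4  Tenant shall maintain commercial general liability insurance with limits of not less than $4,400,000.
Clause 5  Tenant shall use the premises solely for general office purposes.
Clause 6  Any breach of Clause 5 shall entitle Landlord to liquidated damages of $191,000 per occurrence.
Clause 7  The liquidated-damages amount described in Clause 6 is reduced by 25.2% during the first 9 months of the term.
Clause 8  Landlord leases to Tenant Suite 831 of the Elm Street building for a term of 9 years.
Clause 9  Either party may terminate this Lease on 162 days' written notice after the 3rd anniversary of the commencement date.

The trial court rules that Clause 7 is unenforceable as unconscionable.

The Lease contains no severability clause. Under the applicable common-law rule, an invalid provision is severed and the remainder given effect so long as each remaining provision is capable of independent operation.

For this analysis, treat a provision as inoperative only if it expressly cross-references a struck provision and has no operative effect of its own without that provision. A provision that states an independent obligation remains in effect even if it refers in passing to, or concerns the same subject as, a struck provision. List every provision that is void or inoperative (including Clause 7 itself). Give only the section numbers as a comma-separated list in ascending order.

7

Clause 7 is struck. Although Clause 1 refers to Clause 7, its operative terms do not depend on Clause 7, so it remains in effect. Nothing else in the Lease is defined by reference to Clause 7. Under the stated default rule, only provisions that cannot operate independently fall away; the rest are enforced. Clause 1, Clause 2, Clause 3, Clause 4, Clause 5, Clause 6, Clause 8, and Clause 9 remain in effect.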